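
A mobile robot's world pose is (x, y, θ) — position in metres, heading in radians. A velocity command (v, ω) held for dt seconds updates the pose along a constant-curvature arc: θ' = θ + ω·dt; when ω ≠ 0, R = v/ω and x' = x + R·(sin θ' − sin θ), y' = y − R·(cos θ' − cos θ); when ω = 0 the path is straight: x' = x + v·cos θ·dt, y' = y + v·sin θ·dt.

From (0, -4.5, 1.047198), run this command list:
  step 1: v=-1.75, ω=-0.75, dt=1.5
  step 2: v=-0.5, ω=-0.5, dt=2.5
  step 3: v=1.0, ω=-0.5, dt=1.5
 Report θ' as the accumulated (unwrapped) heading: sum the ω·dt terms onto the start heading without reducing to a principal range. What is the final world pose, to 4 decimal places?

(-3.2878, -6.3556, -2.0778)

step 1: θ'=-0.0778 (R=2.3333) → pose (-2.2021, -5.6596, -0.0778)
step 2: θ'=-1.3278 (R=1.0000) → pose (-3.0950, -4.9032, -1.3278)
step 3: θ'=-2.0778 (R=-2.0000) → pose (-3.2878, -6.3556, -2.0778)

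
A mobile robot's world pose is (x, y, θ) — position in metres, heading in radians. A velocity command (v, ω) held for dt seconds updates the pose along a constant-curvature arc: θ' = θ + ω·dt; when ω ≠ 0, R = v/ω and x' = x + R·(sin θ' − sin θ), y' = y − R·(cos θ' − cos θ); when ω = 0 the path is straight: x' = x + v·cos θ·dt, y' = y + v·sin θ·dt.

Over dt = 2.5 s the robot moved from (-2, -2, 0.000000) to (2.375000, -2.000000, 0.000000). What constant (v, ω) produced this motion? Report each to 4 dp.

v = 1.7500, ω = 0.0000

Δθ = 0.000000 − 0.000000 = 0.000000
ω = Δθ/dt = 0.000000/2.5 = 0.0000
ω = 0 → v = (Δx·cos θ + Δy·sin θ)/dt = 1.7500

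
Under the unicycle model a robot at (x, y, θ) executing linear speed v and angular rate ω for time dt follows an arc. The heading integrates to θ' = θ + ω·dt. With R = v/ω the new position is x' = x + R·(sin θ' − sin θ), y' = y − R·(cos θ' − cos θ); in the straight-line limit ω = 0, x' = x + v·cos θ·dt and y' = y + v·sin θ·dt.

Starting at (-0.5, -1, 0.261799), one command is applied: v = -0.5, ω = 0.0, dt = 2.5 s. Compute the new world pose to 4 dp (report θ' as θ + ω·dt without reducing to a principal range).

θ' = 0.2618 + 0.0·2.5 = 0.2618
ω = 0 → straight: x' = -0.5 + -0.5·cos(0.2618)·2.5 = -1.7074
y' = -1 + -0.5·sin(0.2618)·2.5 = -1.3235

(-1.7074, -1.3235, 0.2618)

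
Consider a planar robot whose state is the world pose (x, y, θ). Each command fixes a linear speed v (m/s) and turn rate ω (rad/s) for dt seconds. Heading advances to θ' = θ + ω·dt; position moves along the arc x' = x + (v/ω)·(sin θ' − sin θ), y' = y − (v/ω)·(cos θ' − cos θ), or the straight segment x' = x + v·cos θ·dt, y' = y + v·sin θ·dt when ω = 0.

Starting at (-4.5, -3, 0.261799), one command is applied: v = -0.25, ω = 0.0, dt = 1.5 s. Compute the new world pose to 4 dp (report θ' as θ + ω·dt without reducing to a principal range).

θ' = 0.2618 + 0.0·1.5 = 0.2618
ω = 0 → straight: x' = -4.5 + -0.25·cos(0.2618)·1.5 = -4.8622
y' = -3 + -0.25·sin(0.2618)·1.5 = -3.0971

(-4.8622, -3.0971, 0.2618)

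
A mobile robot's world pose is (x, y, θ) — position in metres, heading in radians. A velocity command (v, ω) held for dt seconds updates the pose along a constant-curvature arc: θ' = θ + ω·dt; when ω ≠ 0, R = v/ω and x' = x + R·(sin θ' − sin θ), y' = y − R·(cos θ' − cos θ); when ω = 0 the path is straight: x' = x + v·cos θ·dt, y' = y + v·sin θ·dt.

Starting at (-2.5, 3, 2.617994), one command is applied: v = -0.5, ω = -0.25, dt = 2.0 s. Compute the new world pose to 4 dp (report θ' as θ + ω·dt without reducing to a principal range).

(-1.7920, 2.3085, 2.1180)

θ' = 2.6180 + -0.25·2.0 = 2.1180
R = v/ω = -0.5/-0.25 = 2.0000
x' = -2.5 + 2.0000·(sin 2.1180 − sin 2.6180) = -1.7920
y' = 3 − 2.0000·(cos 2.1180 − cos 2.6180) = 2.3085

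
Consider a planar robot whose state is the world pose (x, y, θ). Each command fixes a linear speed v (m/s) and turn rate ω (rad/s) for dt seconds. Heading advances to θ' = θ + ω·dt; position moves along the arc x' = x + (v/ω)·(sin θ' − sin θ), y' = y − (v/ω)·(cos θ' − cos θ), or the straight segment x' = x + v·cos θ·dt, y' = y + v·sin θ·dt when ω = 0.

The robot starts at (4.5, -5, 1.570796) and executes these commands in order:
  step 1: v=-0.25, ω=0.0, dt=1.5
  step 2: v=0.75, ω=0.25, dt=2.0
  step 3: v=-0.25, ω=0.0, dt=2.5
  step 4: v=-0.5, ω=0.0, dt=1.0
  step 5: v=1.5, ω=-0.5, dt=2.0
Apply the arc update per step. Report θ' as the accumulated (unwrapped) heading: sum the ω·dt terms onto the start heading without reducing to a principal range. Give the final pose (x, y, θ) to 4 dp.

(4.6721, -2.0475, 1.0708)

step 1: θ'=1.5708 (straight) → pose (4.5000, -5.3750, 1.5708)
step 2: θ'=2.0708 (R=3.0000) → pose (4.1327, -3.9367, 2.0708)
step 3: θ'=2.0708 (straight) → pose (4.4324, -4.4852, 2.0708)
step 4: θ'=2.0708 (straight) → pose (4.6721, -4.9240, 2.0708)
step 5: θ'=1.0708 (R=-3.0000) → pose (4.6721, -2.0475, 1.0708)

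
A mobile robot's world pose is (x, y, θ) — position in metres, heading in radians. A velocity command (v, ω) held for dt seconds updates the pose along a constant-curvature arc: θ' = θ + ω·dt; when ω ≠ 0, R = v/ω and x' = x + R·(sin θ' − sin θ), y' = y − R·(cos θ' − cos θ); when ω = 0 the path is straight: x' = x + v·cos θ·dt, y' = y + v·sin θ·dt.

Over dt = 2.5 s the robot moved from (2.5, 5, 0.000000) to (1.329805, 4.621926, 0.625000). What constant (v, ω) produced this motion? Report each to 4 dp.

v = -0.5000, ω = 0.2500

Δθ = 0.625000 − 0.000000 = 0.625000
ω = Δθ/dt = 0.625000/2.5 = 0.2500
R = Δx/(sin θ' − sin θ) = -2.0000
v = R·ω = -2.0000·0.2500 = -0.5000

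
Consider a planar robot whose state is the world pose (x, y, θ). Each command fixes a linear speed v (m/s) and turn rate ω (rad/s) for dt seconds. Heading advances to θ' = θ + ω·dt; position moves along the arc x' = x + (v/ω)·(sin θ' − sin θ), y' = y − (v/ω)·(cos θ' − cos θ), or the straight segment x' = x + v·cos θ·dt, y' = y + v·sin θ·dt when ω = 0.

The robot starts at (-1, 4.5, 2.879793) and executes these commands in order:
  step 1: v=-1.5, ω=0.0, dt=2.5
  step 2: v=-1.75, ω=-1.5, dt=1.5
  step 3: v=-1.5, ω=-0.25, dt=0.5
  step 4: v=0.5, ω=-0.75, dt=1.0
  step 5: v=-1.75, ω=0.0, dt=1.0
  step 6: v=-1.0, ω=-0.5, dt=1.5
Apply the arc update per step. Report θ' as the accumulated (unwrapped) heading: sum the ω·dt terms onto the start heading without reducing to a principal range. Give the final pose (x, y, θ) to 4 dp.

(-0.0303, 2.3965, -0.9952)

step 1: θ'=2.8798 (straight) → pose (2.6222, 3.5294, 2.8798)
step 2: θ'=0.6298 (R=1.1667) → pose (3.0074, 1.4597, 0.6298)
step 3: θ'=0.5048 (R=6.0000) → pose (2.3753, 1.0569, 0.5048)
step 4: θ'=-0.2452 (R=-0.6667) → pose (2.8596, 1.1201, -0.2452)
step 5: θ'=-0.2452 (straight) → pose (1.1619, 1.5450, -0.2452)
step 6: θ'=-0.9952 (R=2.0000) → pose (-0.0303, 2.3965, -0.9952)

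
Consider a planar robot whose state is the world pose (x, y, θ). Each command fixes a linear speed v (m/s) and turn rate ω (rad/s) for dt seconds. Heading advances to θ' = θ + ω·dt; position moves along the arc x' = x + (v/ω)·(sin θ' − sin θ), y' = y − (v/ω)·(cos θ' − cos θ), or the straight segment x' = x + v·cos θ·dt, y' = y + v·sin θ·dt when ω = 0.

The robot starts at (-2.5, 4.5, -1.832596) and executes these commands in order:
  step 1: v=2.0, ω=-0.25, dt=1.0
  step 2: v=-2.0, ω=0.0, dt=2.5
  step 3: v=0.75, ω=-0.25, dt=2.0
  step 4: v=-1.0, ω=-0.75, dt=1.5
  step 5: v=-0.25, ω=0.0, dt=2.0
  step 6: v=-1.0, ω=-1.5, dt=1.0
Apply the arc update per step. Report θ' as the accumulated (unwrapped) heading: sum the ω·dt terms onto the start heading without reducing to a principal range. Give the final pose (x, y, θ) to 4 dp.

step 1: θ'=-2.0826 (R=-8.0000) → pose (-3.2525, 2.6526, -2.0826)
step 2: θ'=-2.0826 (straight) → pose (-0.8038, 7.0119, -2.0826)
step 3: θ'=-2.5826 (R=-3.0000) → pose (-1.8283, 5.9378, -2.5826)
step 4: θ'=-3.7076 (R=1.3333) → pose (-0.4062, 5.9328, -3.7076)
step 5: θ'=-3.7076 (straight) → pose (0.0158, 5.6647, -3.7076)
step 6: θ'=-5.2076 (R=0.6667) → pose (0.2449, 4.7852, -5.2076)

(0.2449, 4.7852, -5.2076)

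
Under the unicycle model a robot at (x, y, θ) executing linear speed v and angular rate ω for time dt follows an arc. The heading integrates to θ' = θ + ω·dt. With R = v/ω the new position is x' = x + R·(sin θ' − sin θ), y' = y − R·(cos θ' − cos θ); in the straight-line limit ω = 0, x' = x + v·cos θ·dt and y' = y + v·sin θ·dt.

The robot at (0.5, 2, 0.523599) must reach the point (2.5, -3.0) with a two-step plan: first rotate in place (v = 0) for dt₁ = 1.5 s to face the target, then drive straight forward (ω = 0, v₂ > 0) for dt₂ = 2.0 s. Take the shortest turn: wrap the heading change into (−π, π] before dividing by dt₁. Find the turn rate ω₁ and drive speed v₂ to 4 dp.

heading to target = atan2(-3−2, 2.5−0.5) = -1.1903
Δθ = wrap(-1.1903 − 0.5236) = -1.7139; ω₁ = Δθ/dt₁ = -1.1426
distance = √((2.5−0.5)² + (-3−2)²) = 5.3852; v₂ = distance/dt₂ = 2.6926

ω₁ = -1.1426, v₂ = 2.6926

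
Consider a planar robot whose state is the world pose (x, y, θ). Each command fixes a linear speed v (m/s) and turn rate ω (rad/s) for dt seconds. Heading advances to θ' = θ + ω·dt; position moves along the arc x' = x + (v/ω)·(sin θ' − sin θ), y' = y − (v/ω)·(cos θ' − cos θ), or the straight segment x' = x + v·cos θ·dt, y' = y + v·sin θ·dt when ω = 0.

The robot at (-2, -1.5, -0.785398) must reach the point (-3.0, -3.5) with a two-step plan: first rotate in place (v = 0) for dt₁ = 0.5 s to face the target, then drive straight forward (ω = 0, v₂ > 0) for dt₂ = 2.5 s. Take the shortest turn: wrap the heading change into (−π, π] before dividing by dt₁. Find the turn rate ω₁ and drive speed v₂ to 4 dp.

heading to target = atan2(-3.5−-1.5, -3−-2) = -2.0344
Δθ = wrap(-2.0344 − -0.7854) = -1.2490; ω₁ = Δθ/dt₁ = -2.4981
distance = √((-3−-2)² + (-3.5−-1.5)²) = 2.2361; v₂ = distance/dt₂ = 0.8944

ω₁ = -2.4981, v₂ = 0.8944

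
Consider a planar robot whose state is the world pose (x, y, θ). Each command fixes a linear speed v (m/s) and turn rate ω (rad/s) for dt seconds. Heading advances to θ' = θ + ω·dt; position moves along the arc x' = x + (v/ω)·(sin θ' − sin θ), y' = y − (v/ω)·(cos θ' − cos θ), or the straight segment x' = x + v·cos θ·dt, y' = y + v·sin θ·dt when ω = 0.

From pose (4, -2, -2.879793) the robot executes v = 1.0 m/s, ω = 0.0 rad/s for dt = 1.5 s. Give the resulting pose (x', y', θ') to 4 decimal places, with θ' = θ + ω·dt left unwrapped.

θ' = -2.8798 + 0.0·1.5 = -2.8798
ω = 0 → straight: x' = 4 + 1.0·cos(-2.8798)·1.5 = 2.5511
y' = -2 + 1.0·sin(-2.8798)·1.5 = -2.3882

(2.5511, -2.3882, -2.8798)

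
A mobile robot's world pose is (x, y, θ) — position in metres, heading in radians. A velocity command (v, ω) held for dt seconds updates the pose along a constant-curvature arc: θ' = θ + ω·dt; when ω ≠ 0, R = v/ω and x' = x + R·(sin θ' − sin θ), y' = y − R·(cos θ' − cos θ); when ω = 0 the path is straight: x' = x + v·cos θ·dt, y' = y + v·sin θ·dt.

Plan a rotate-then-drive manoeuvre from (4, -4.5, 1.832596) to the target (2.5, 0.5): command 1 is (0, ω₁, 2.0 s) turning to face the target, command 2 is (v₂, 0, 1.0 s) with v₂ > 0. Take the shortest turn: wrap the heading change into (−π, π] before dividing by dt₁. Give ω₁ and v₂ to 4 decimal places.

heading to target = atan2(0.5−-4.5, 2.5−4) = 1.8623
Δθ = wrap(1.8623 − 1.8326) = 0.0297; ω₁ = Δθ/dt₁ = 0.0148
distance = √((2.5−4)² + (0.5−-4.5)²) = 5.2202; v₂ = distance/dt₂ = 5.2202

ω₁ = 0.0148, v₂ = 5.2202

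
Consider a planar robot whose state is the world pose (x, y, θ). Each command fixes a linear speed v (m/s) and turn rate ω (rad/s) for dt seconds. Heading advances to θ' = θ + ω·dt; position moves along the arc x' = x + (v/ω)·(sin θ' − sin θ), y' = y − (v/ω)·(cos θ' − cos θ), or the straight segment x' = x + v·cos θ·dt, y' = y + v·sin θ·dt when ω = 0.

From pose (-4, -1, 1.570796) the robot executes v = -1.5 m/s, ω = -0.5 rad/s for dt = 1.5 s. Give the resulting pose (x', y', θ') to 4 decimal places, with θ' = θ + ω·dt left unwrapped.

θ' = 1.5708 + -0.5·1.5 = 0.8208
R = v/ω = -1.5/-0.5 = 3.0000
x' = -4 + 3.0000·(sin 0.8208 − sin 1.5708) = -4.8049
y' = -1 − 3.0000·(cos 0.8208 − cos 1.5708) = -3.0449

(-4.8049, -3.0449, 0.8208)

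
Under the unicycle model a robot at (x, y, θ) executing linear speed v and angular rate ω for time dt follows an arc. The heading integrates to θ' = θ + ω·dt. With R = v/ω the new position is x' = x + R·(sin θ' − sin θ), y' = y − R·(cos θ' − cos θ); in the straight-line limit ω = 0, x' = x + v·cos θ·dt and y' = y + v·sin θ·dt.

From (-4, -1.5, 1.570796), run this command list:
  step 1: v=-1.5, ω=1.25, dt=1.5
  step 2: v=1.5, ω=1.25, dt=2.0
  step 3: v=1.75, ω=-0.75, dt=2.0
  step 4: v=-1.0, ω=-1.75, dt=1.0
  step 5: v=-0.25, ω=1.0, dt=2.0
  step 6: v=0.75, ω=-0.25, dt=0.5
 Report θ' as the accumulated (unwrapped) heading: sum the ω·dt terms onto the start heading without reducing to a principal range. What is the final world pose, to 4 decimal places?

(0.1259, -7.5258, 4.5708)

step 1: θ'=3.4458 (R=-1.2000) → pose (-2.4406, -2.6449, 3.4458)
step 2: θ'=5.9458 (R=1.2000) → pose (-2.4783, -4.9222, 5.9458)
step 3: θ'=4.4458 (R=-2.3333) → pose (-0.9998, -7.7386, 4.4458)
step 4: θ'=2.6958 (R=0.5714) → pose (-0.2022, -7.3736, 2.6958)
step 5: θ'=4.6958 (R=-0.2500) → pose (0.1556, -7.1522, 4.6958)
step 6: θ'=4.5708 (R=-3.0000) → pose (0.1259, -7.5258, 4.5708)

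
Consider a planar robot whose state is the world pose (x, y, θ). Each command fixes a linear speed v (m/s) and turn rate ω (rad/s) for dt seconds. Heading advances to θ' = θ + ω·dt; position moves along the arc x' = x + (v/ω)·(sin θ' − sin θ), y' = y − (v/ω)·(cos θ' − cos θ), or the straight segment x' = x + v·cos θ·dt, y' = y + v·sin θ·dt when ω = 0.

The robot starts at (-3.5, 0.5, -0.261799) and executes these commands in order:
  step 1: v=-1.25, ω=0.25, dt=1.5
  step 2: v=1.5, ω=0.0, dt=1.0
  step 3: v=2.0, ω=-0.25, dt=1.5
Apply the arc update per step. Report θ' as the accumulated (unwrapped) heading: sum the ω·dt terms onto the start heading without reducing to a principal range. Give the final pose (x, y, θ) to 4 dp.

(-0.8943, 0.5864, -0.2618)

step 1: θ'=0.1132 (R=-5.0000) → pose (-5.3589, 0.6384, 0.1132)
step 2: θ'=0.1132 (straight) → pose (-3.8685, 0.8078, 0.1132)
step 3: θ'=-0.2618 (R=-8.0000) → pose (-0.8943, 0.5864, -0.2618)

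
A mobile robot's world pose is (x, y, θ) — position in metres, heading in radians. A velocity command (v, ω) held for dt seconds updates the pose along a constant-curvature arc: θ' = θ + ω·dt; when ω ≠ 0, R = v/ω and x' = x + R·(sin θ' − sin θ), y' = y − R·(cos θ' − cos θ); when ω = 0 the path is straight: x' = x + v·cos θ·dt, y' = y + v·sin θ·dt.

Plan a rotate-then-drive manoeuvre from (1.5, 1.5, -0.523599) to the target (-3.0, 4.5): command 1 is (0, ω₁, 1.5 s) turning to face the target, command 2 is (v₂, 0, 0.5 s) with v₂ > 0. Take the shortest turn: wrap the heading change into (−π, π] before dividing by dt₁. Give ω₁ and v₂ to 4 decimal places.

ω₁ = 2.0515, v₂ = 10.8167

heading to target = atan2(4.5−1.5, -3−1.5) = 2.5536
Δθ = wrap(2.5536 − -0.5236) = 3.0772; ω₁ = Δθ/dt₁ = 2.0515
distance = √((-3−1.5)² + (4.5−1.5)²) = 5.4083; v₂ = distance/dt₂ = 10.8167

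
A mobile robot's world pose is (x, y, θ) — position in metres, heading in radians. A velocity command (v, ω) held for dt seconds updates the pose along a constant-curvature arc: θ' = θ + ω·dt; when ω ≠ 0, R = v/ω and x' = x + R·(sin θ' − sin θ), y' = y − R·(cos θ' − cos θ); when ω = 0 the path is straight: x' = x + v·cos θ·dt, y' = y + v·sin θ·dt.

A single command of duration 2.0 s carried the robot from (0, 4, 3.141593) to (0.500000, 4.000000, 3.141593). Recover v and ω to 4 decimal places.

v = -0.2500, ω = 0.0000

Δθ = 3.141593 − 3.141593 = 0.000000
ω = Δθ/dt = 0.000000/2.0 = 0.0000
ω = 0 → v = (Δx·cos θ + Δy·sin θ)/dt = -0.2500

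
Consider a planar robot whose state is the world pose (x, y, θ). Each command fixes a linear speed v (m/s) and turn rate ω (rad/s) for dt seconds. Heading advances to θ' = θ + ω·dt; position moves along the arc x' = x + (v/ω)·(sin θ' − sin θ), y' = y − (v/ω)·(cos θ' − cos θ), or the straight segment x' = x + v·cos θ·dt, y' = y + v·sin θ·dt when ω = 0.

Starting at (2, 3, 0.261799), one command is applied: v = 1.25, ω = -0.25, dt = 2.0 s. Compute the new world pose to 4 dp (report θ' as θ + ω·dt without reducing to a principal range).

θ' = 0.2618 + -0.25·2.0 = -0.2382
R = v/ω = 1.25/-0.25 = -5.0000
x' = 2 + -5.0000·(sin -0.2382 − sin 0.2618) = 4.4739
y' = 3 − -5.0000·(cos -0.2382 − cos 0.2618) = 3.0292

(4.4739, 3.0292, -0.2382)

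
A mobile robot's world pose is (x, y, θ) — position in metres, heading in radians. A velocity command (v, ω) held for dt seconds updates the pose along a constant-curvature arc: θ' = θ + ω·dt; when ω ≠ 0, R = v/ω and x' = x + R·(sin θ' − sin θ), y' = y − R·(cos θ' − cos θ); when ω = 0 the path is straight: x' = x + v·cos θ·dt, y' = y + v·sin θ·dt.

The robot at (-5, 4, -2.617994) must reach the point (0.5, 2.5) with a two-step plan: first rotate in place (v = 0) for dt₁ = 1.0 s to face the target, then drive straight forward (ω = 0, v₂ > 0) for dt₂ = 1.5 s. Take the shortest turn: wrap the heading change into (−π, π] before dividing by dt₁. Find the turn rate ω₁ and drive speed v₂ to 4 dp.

ω₁ = 2.3517, v₂ = 3.8006

heading to target = atan2(2.5−4, 0.5−-5) = -0.2663
Δθ = wrap(-0.2663 − -2.6180) = 2.3517; ω₁ = Δθ/dt₁ = 2.3517
distance = √((0.5−-5)² + (2.5−4)²) = 5.7009; v₂ = distance/dt₂ = 3.8006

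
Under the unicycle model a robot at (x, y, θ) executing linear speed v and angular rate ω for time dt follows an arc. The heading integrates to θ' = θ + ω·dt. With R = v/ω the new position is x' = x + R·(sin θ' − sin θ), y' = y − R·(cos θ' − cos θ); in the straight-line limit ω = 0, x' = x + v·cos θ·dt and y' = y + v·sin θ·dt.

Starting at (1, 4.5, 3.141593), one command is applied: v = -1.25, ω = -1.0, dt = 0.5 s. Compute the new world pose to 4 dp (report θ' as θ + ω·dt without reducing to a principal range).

θ' = 3.1416 + -1.0·0.5 = 2.6416
R = v/ω = -1.25/-1.0 = 1.2500
x' = 1 + 1.2500·(sin 2.6416 − sin 3.1416) = 1.5993
y' = 4.5 − 1.2500·(cos 2.6416 − cos 3.1416) = 4.3470

(1.5993, 4.3470, 2.6416)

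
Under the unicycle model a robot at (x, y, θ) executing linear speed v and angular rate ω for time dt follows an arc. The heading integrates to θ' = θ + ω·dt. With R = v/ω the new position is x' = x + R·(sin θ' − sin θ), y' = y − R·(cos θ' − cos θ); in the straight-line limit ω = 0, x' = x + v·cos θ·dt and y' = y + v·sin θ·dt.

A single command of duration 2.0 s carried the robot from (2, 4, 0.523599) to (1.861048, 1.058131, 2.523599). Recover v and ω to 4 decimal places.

Δθ = 2.523599 − 0.523599 = 2.000000
ω = Δθ/dt = 2.000000/2.0 = 1.0000
R = −Δy/(cos θ' − cos θ) = -1.7500
v = R·ω = -1.7500·1.0000 = -1.7500

v = -1.7500, ω = 1.0000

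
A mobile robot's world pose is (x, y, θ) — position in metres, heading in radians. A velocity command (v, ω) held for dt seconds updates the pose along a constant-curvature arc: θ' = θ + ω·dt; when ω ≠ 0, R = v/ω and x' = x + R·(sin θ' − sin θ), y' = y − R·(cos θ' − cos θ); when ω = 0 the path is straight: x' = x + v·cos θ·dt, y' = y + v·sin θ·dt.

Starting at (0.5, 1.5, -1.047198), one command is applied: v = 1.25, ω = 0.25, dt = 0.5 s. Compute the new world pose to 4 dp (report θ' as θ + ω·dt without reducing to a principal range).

(0.8455, 0.9796, -0.9222)

θ' = -1.0472 + 0.25·0.5 = -0.9222
R = v/ω = 1.25/0.25 = 5.0000
x' = 0.5 + 5.0000·(sin -0.9222 − sin -1.0472) = 0.8455
y' = 1.5 − 5.0000·(cos -0.9222 − cos -1.0472) = 0.9796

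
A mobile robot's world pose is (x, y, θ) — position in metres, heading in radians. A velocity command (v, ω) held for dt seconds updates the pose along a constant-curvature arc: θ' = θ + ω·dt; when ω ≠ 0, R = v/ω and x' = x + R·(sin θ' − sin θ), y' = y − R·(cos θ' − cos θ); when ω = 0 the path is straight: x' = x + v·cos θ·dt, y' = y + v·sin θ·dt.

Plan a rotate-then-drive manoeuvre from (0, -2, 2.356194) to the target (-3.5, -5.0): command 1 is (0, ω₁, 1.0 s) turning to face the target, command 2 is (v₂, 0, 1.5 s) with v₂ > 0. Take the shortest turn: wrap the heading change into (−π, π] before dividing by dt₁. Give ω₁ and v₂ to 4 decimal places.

heading to target = atan2(-5−-2, -3.5−0) = -2.4330
Δθ = wrap(-2.4330 − 2.3562) = 1.4940; ω₁ = Δθ/dt₁ = 1.4940
distance = √((-3.5−0)² + (-5−-2)²) = 4.6098; v₂ = distance/dt₂ = 3.0732

ω₁ = 1.4940, v₂ = 3.0732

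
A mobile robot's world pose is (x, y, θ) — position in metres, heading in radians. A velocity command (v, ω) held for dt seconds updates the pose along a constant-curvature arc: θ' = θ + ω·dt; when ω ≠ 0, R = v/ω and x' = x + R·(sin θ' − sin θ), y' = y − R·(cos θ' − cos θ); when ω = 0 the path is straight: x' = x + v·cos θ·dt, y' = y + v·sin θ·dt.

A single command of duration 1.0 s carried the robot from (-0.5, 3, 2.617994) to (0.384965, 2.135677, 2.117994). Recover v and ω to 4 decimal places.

v = -1.2500, ω = -0.5000

Δθ = 2.117994 − 2.617994 = -0.500000
ω = Δθ/dt = -0.500000/1.0 = -0.5000
R = Δx/(sin θ' − sin θ) = 2.5000
v = R·ω = 2.5000·-0.5000 = -1.2500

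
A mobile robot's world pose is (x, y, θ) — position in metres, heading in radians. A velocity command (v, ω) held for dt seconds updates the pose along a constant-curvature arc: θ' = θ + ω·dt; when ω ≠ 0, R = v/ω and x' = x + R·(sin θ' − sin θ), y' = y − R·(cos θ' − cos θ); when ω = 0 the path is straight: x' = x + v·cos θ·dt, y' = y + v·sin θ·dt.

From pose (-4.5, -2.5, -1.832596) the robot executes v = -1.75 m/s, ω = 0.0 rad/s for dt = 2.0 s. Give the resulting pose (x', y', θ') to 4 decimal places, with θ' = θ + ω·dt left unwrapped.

θ' = -1.8326 + 0.0·2.0 = -1.8326
ω = 0 → straight: x' = -4.5 + -1.75·cos(-1.8326)·2.0 = -3.5941
y' = -2.5 + -1.75·sin(-1.8326)·2.0 = 0.8807

(-3.5941, 0.8807, -1.8326)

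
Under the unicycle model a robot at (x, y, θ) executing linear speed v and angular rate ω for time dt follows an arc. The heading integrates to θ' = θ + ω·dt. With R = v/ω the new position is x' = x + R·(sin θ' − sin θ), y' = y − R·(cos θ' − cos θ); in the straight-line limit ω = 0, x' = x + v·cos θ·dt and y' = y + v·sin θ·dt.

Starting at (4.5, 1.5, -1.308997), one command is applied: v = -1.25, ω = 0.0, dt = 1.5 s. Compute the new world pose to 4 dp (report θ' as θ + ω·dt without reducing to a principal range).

(4.0147, 3.3111, -1.3090)

θ' = -1.3090 + 0.0·1.5 = -1.3090
ω = 0 → straight: x' = 4.5 + -1.25·cos(-1.3090)·1.5 = 4.0147
y' = 1.5 + -1.25·sin(-1.3090)·1.5 = 3.3111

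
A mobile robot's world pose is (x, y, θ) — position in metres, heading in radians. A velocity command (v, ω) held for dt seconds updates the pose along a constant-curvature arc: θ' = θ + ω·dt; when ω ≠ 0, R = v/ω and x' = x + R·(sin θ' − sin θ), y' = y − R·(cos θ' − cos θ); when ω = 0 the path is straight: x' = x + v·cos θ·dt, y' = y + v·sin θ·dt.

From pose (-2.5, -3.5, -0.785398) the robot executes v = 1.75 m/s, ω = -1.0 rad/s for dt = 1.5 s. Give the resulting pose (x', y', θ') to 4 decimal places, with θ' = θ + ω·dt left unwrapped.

θ' = -0.7854 + -1.0·1.5 = -2.2854
R = v/ω = 1.75/-1.0 = -1.7500
x' = -2.5 + -1.7500·(sin -2.2854 − sin -0.7854) = -2.4156
y' = -3.5 − -1.7500·(cos -2.2854 − cos -0.7854) = -5.8842

(-2.4156, -5.8842, -2.2854)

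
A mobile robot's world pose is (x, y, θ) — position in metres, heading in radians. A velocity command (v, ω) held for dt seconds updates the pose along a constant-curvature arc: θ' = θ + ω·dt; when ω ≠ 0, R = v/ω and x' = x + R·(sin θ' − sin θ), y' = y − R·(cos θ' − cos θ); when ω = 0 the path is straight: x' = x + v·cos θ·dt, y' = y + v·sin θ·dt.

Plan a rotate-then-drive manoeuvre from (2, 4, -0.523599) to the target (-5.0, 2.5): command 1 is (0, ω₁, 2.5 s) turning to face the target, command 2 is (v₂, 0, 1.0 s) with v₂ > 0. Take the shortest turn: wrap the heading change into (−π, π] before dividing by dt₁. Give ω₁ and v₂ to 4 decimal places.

heading to target = atan2(2.5−4, -5−2) = -2.9305
Δθ = wrap(-2.9305 − -0.5236) = -2.4069; ω₁ = Δθ/dt₁ = -0.9628
distance = √((-5−2)² + (2.5−4)²) = 7.1589; v₂ = distance/dt₂ = 7.1589

ω₁ = -0.9628, v₂ = 7.1589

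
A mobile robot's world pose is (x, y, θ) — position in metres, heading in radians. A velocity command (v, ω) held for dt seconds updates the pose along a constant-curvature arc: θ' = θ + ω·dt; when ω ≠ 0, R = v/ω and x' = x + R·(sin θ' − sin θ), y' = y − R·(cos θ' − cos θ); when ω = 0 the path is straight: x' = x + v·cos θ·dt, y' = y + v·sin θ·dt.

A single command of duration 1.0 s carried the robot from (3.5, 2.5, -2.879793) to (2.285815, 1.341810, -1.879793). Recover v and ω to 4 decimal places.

v = 1.7500, ω = 1.0000

Δθ = -1.879793 − -2.879793 = 1.000000
ω = Δθ/dt = 1.000000/1.0 = 1.0000
R = Δx/(sin θ' − sin θ) = 1.7500
v = R·ω = 1.7500·1.0000 = 1.7500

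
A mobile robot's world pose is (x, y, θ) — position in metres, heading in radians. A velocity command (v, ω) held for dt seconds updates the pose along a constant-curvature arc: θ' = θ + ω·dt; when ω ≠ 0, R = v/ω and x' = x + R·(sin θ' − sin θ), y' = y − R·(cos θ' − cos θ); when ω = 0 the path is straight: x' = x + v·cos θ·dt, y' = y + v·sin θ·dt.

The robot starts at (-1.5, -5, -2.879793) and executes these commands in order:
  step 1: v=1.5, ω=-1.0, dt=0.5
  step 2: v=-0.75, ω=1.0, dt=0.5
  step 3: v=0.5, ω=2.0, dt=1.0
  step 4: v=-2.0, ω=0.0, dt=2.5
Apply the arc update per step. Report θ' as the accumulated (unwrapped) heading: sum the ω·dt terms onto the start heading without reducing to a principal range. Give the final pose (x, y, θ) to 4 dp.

(-5.1856, -1.5522, -0.8798)

step 1: θ'=-3.3798 (R=-1.5000) → pose (-2.2422, -5.0088, -3.3798)
step 2: θ'=-2.8798 (R=-0.7500) → pose (-1.8711, -5.0044, -2.8798)
step 3: θ'=-0.8798 (R=0.2500) → pose (-1.9990, -5.4052, -0.8798)
step 4: θ'=-0.8798 (straight) → pose (-5.1856, -1.5522, -0.8798)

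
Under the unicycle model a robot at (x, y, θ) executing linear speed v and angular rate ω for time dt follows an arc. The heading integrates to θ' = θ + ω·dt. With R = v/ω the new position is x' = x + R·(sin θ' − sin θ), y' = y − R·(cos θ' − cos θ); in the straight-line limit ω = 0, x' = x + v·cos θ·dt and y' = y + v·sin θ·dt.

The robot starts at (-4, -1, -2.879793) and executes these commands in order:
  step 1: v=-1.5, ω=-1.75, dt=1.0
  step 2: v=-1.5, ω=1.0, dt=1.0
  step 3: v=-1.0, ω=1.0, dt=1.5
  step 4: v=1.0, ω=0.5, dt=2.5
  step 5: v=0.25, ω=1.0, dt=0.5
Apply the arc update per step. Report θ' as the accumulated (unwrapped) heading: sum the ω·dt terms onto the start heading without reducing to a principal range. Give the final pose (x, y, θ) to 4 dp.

(-0.5614, -5.0135, -0.3798)

step 1: θ'=-4.6298 (R=0.8571) → pose (-2.9239, -1.7572, -4.6298)
step 2: θ'=-3.6298 (R=-1.5000) → pose (-2.1326, -2.9582, -3.6298)
step 3: θ'=-2.1298 (R=-1.0000) → pose (-0.8158, -2.6054, -2.1298)
step 4: θ'=-0.8798 (R=2.0000) → pose (-0.6614, -4.9407, -0.8798)
step 5: θ'=-0.3798 (R=0.2500) → pose (-0.5614, -5.0135, -0.3798)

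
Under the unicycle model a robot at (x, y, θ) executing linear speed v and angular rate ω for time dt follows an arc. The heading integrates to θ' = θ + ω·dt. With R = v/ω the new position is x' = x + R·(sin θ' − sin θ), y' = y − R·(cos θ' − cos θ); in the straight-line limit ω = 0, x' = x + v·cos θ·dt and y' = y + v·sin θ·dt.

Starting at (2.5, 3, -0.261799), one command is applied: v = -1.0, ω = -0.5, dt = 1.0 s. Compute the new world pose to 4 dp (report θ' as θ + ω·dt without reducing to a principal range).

θ' = -0.2618 + -0.5·1.0 = -0.7618
R = v/ω = -1.0/-0.5 = 2.0000
x' = 2.5 + 2.0000·(sin -0.7618 − sin -0.2618) = 1.6372
y' = 3 − 2.0000·(cos -0.7618 − cos -0.2618) = 3.4847

(1.6372, 3.4847, -0.7618)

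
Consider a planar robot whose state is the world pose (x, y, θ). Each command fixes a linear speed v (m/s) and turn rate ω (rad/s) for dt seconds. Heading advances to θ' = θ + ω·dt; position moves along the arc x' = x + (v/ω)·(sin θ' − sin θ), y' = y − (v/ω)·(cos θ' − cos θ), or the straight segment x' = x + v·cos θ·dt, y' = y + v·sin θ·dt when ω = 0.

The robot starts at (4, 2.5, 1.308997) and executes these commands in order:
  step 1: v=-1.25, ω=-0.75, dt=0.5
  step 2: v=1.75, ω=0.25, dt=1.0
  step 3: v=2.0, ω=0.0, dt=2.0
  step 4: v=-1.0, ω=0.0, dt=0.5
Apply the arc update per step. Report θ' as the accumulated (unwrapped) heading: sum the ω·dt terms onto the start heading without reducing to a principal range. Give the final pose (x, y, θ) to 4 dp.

step 1: θ'=0.9340 (R=1.6667) → pose (3.7301, 1.9403, 0.9340)
step 2: θ'=1.1840 (R=7.0000) → pose (4.5850, 3.4621, 1.1840)
step 3: θ'=1.1840 (straight) → pose (6.0939, 7.1666, 1.1840)
step 4: θ'=1.1840 (straight) → pose (5.9052, 6.7035, 1.1840)

(5.9052, 6.7035, 1.1840)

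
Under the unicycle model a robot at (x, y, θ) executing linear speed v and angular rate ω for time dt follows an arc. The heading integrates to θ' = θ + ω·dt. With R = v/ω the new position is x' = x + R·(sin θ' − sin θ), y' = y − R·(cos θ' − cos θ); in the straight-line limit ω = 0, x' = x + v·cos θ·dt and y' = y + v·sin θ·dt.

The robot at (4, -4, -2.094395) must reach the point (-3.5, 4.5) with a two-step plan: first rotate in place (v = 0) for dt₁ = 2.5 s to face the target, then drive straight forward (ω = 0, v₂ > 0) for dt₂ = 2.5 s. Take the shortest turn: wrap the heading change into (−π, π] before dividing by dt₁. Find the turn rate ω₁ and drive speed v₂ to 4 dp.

ω₁ = -0.7580, v₂ = 4.5343

heading to target = atan2(4.5−-4, -3.5−4) = 2.2938
Δθ = wrap(2.2938 − -2.0944) = -1.8950; ω₁ = Δθ/dt₁ = -0.7580
distance = √((-3.5−4)² + (4.5−-4)²) = 11.3358; v₂ = distance/dt₂ = 4.5343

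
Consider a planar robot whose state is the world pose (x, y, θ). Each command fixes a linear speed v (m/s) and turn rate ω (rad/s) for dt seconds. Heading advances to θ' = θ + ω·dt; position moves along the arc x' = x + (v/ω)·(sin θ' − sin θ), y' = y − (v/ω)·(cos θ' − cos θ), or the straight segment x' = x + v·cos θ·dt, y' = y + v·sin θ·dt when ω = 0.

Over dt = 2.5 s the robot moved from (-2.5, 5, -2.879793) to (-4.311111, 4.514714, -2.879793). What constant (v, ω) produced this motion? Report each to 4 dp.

Δθ = -2.879793 − -2.879793 = 0.000000
ω = Δθ/dt = 0.000000/2.5 = 0.0000
ω = 0 → v = (Δx·cos θ + Δy·sin θ)/dt = 0.7500

v = 0.7500, ω = 0.0000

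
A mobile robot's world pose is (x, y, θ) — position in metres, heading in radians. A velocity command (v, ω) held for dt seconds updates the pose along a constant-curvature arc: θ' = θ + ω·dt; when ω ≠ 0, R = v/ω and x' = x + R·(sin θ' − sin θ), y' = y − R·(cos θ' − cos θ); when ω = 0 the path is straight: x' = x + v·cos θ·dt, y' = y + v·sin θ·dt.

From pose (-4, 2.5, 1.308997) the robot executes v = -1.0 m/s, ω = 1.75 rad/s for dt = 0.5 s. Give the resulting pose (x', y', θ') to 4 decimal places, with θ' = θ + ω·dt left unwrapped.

θ' = 1.3090 + 1.75·0.5 = 2.1840
R = v/ω = -1.0/1.75 = -0.5714
x' = -4 + -0.5714·(sin 2.1840 − sin 1.3090) = -3.9154
y' = 2.5 − -0.5714·(cos 2.1840 − cos 1.3090) = 2.0233

(-3.9154, 2.0233, 2.1840)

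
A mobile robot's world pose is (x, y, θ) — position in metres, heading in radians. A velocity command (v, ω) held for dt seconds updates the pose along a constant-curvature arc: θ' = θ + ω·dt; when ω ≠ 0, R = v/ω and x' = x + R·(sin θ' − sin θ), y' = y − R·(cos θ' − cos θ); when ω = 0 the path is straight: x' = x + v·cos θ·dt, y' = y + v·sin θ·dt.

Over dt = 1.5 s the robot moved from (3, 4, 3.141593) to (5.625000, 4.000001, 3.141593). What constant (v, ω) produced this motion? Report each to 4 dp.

Δθ = 3.141593 − 3.141593 = 0.000000
ω = Δθ/dt = 0.000000/1.5 = 0.0000
ω = 0 → v = (Δx·cos θ + Δy·sin θ)/dt = -1.7500

v = -1.7500, ω = 0.0000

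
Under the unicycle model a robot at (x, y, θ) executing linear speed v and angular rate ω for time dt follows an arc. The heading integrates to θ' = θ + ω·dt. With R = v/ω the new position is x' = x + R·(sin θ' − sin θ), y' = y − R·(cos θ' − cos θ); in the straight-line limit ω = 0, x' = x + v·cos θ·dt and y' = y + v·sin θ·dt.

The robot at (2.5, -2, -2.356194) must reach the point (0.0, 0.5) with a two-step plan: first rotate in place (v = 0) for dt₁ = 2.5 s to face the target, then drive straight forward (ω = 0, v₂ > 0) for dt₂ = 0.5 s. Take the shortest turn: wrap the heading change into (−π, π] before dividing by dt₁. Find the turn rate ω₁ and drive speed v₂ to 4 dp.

ω₁ = -0.6283, v₂ = 7.0711

heading to target = atan2(0.5−-2, 0−2.5) = 2.3562
Δθ = wrap(2.3562 − -2.3562) = -1.5708; ω₁ = Δθ/dt₁ = -0.6283
distance = √((0−2.5)² + (0.5−-2)²) = 3.5355; v₂ = distance/dt₂ = 7.0711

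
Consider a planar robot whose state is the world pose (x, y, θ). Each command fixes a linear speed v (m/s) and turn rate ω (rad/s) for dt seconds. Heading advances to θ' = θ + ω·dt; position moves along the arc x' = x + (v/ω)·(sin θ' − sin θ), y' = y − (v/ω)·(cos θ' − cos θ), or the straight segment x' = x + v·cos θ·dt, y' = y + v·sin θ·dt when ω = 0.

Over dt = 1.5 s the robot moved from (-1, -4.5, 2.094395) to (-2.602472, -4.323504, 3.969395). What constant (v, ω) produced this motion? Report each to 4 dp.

Δθ = 3.969395 − 2.094395 = 1.875000
ω = Δθ/dt = 1.875000/1.5 = 1.2500
R = Δx/(sin θ' − sin θ) = 1.0000
v = R·ω = 1.0000·1.2500 = 1.2500

v = 1.2500, ω = 1.2500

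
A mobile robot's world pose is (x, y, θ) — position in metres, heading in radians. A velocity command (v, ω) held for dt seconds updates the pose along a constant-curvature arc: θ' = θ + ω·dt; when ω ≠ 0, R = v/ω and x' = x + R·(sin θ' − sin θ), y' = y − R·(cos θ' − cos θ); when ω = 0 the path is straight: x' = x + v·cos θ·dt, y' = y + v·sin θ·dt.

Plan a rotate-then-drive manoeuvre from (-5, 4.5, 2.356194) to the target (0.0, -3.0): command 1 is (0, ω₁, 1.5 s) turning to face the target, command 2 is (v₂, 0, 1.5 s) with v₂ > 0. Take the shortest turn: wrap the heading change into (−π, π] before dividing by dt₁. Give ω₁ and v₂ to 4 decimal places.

heading to target = atan2(-3−4.5, 0−-5) = -0.9828
Δθ = wrap(-0.9828 − 2.3562) = 2.9442; ω₁ = Δθ/dt₁ = 1.9628
distance = √((0−-5)² + (-3−4.5)²) = 9.0139; v₂ = distance/dt₂ = 6.0093

ω₁ = 1.9628, v₂ = 6.0093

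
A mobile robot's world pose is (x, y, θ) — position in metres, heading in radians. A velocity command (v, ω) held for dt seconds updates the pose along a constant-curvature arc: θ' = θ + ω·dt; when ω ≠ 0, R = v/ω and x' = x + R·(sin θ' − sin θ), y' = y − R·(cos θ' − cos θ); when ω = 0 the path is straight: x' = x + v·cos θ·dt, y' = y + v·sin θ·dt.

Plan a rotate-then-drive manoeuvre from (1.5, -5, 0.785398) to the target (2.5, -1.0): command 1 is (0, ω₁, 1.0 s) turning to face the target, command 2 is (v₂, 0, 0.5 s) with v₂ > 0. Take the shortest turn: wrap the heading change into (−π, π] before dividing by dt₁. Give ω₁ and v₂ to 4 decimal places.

ω₁ = 0.5404, v₂ = 8.2462

heading to target = atan2(-1−-5, 2.5−1.5) = 1.3258
Δθ = wrap(1.3258 − 0.7854) = 0.5404; ω₁ = Δθ/dt₁ = 0.5404
distance = √((2.5−1.5)² + (-1−-5)²) = 4.1231; v₂ = distance/dt₂ = 8.2462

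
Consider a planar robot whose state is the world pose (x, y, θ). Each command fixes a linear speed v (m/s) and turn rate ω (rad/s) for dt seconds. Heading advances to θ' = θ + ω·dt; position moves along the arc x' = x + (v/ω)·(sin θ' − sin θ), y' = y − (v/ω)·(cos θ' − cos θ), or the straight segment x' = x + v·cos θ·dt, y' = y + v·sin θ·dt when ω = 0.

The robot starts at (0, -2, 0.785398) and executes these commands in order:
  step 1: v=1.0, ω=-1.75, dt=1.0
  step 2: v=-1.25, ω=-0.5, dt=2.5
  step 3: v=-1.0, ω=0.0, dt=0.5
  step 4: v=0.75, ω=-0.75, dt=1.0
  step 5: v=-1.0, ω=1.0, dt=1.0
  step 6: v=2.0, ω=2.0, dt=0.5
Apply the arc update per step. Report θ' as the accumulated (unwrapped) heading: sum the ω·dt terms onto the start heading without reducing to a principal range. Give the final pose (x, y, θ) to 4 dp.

(1.4541, 0.5095, -0.9646)

step 1: θ'=-0.9646 (R=-0.5714) → pose (0.8737, -2.0785, -0.9646)
step 2: θ'=-2.2146 (R=2.5000) → pose (0.9287, 0.8465, -2.2146)
step 3: θ'=-2.2146 (straight) → pose (1.2288, 1.2464, -2.2146)
step 4: θ'=-2.9646 (R=-1.0000) → pose (0.6051, 0.8623, -2.9646)
step 5: θ'=-1.9646 (R=-1.0000) → pose (1.3524, 1.4629, -1.9646)
step 6: θ'=-0.9646 (R=1.0000) → pose (1.4541, 0.5095, -0.9646)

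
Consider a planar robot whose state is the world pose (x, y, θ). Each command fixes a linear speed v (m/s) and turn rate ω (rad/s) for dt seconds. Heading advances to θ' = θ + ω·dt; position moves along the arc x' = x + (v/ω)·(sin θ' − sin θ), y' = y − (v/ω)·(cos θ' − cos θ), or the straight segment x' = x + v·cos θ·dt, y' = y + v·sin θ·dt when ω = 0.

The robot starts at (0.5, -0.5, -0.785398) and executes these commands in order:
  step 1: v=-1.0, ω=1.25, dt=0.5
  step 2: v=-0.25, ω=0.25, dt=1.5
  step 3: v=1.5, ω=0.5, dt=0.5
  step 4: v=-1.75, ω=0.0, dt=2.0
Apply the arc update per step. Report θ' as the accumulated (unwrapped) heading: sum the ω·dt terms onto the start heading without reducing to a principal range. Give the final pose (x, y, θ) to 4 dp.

step 1: θ'=-0.1604 (R=-0.8000) → pose (0.0621, -0.2760, -0.1604)
step 2: θ'=0.2146 (R=-1.0000) → pose (-0.3106, -0.2861, 0.2146)
step 3: θ'=0.4646 (R=3.0000) → pose (0.3947, -0.0369, 0.4646)
step 4: θ'=0.4646 (straight) → pose (-2.7343, -1.6051, 0.4646)

(-2.7343, -1.6051, 0.4646)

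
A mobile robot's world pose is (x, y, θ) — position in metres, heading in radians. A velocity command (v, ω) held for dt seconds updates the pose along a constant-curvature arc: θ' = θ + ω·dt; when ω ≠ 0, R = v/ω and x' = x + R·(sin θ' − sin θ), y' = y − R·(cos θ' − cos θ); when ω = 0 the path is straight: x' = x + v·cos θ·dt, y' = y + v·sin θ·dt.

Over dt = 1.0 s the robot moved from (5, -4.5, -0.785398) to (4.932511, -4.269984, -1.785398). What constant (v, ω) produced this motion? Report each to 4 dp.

v = -0.2500, ω = -1.0000

Δθ = -1.785398 − -0.785398 = -1.000000
ω = Δθ/dt = -1.000000/1.0 = -1.0000
R = −Δy/(cos θ' − cos θ) = 0.2500
v = R·ω = 0.2500·-1.0000 = -0.2500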